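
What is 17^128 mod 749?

646

Compute successive squares:
17^1 ≡ 17 (mod 749)
17^2 ≡ 17^2 = 289 (mod 749)
17^4 ≡ 289^2 = 83521 ≡ 382 (mod 749)
17^8 ≡ 382^2 = 145924 ≡ 618 (mod 749)
17^16 ≡ 618^2 = 381924 ≡ 683 (mod 749)
17^32 ≡ 683^2 = 466489 ≡ 611 (mod 749)
17^64 ≡ 611^2 = 373321 ≡ 319 (mod 749)
17^128 ≡ 319^2 = 101761 ≡ 646 (mod 749)
So 17^128 ≡ 646 (mod 749).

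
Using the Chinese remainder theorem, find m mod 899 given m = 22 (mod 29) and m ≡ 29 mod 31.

370

29⁻¹ mod 31: 29×15 ≡ 1 (mod 31), so 29⁻¹ ≡ 15.
m = 22 + 29×((29 − 22)×15 mod 31) = 22 + 29×12 = 370.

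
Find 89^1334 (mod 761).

89^1 ≡ 89 (mod 761)
89^2 ≡ 89^2 = 7921 ≡ 311 (mod 761)
89^4 ≡ 311^2 = 96721 ≡ 74 (mod 761)
89^8 ≡ 74^2 = 5476 ≡ 149 (mod 761)
89^16 ≡ 149^2 = 22201 ≡ 132 (mod 761)
89^32 ≡ 132^2 = 17424 ≡ 682 (mod 761)
89^64 ≡ 682^2 = 465124 ≡ 153 (mod 761)
89^128 ≡ 153^2 = 23409 ≡ 579 (mod 761)
89^256 ≡ 579^2 = 335241 ≡ 401 (mod 761)
89^512 ≡ 401^2 = 160801 ≡ 230 (mod 761)
89^1024 ≡ 230^2 = 52900 ≡ 391 (mod 761)
89^1334 = 89^1024 · 89^256 · 89^32 · 89^16 · 89^4 · 89^2 ≡ 391 · 401 · 682 · 132 · 74 · 311 (mod 761).
Accumulate the product:
391 · 401 = 156791 ≡ 25
25 · 682 = 17050 ≡ 308
308 · 132 = 40656 ≡ 323
323 · 74 = 23902 ≡ 311
311 · 311 = 96721 ≡ 74

74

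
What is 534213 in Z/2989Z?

2171

534213 = 178·2989 + 2171, so 534213 ≡ 2171 (mod 2989).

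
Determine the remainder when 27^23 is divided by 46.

27

By square-and-multiply:
23 in binary is 10111, i.e. 23 = 16 + 4 + 2 + 1.
27^1 ≡ 27 (mod 46)
27^2 ≡ 27^2 = 729 ≡ 39 (mod 46)
27^4 ≡ 39^2 = 1521 ≡ 3 (mod 46)
27^8 ≡ 3^2 = 9 (mod 46)
27^16 ≡ 9^2 = 81 ≡ 35 (mod 46)
27^23 = 27^16 * 27^4 * 27^2 * 27^1 ≡ 35 * 3 * 39 * 27 (mod 46).
Accumulate the product:
35 * 3 = 105 ≡ 13
13 * 39 = 507 ≡ 1
1 * 27 = 27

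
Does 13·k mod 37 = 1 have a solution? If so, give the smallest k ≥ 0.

gcd(13, 37) = 1, so a unique solution mod 37 exists.
13⁻¹ ≡ 20 (mod 37).
k ≡ 20·1 ≡ 20 (mod 37).

20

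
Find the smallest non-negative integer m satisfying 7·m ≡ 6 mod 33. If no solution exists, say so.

gcd(7, 33) = 1, so a unique solution mod 33 exists.
7⁻¹ ≡ 19 (mod 33).
m ≡ 19·6 ≡ 15 (mod 33).

15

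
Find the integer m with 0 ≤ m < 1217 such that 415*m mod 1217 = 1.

739

1217 = 2*415 + 387
415 = 1*387 + 28
387 = 13*28 + 23
28 = 1*23 + 5
23 = 4*5 + 3
5 = 1*3 + 2
3 = 1*2 + 1
2 = 2*1 + 0
gcd(415, 1217) = 1, so the inverse exists.
Back-substitute for 1:
1 = 1*3 − 1*2
  = −1*5 + 2*3
  = 2*23 − 9*5
  = −9*28 + 11*23
  = 11*387 − 152*28
  = −152*415 + 163*387
  = 163*1217 − 478*415
So 415⁻¹ ≡ −478 ≡ 739 (mod 1217).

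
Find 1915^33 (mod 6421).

Compute successive squares:
1915^1 ≡ 1915 (mod 6421)
1915^2 ≡ 1915^2 = 3667225 ≡ 834 (mod 6421)
1915^4 ≡ 834^2 = 695556 ≡ 2088 (mod 6421)
1915^8 ≡ 2088^2 = 4359744 ≡ 6306 (mod 6421)
1915^16 ≡ 6306^2 = 39765636 ≡ 383 (mod 6421)
1915^32 ≡ 383^2 = 146689 ≡ 5427 (mod 6421)
1915^33 = 1915^32 * 1915^1 ≡ 5427 * 1915 (mod 6421).
5427 * 1915 = 10392705 ≡ 3527 (mod 6421).

3527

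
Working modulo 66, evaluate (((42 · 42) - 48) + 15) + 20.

35

42 · 42 = 1764 ≡ 48 (mod 66)
48 - 48 = 0
0 + 15 = 15
15 + 20 = 35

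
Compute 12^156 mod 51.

Using repeated squaring:
12^1 ≡ 12 (mod 51)
12^2 ≡ 12^2 = 144 ≡ 42 (mod 51)
12^4 ≡ 42^2 = 1764 ≡ 30 (mod 51)
12^8 ≡ 30^2 = 900 ≡ 33 (mod 51)
12^16 ≡ 33^2 = 1089 ≡ 18 (mod 51)
12^32 ≡ 18^2 = 324 ≡ 18 (mod 51)
12^64 ≡ 18^2 = 324 ≡ 18 (mod 51)
12^128 ≡ 18^2 = 324 ≡ 18 (mod 51)
12^156 = 12^128 × 12^16 × 12^8 × 12^4 ≡ 18 × 18 × 33 × 30 (mod 51).
Accumulate the product:
18 × 18 = 324 ≡ 18
18 × 33 = 594 ≡ 33
33 × 30 = 990 ≡ 21

21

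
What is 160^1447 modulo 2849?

1119

By square-and-multiply:
160^1 ≡ 160 (mod 2849)
160^2 ≡ 160^2 = 25600 ≡ 2808 (mod 2849)
160^4 ≡ 2808^2 = 7884864 ≡ 1681 (mod 2849)
160^8 ≡ 1681^2 = 2825761 ≡ 2402 (mod 2849)
160^16 ≡ 2402^2 = 5769604 ≡ 379 (mod 2849)
160^32 ≡ 379^2 = 143641 ≡ 1191 (mod 2849)
160^64 ≡ 1191^2 = 1418481 ≡ 2528 (mod 2849)
160^128 ≡ 2528^2 = 6390784 ≡ 477 (mod 2849)
160^256 ≡ 477^2 = 227529 ≡ 2458 (mod 2849)
160^512 ≡ 2458^2 = 6041764 ≡ 1884 (mod 2849)
160^1024 ≡ 1884^2 = 3549456 ≡ 2451 (mod 2849)
160^1447 = 160^1024 * 160^256 * 160^128 * 160^32 * 160^4 * 160^2 * 160^1 ≡ 2451 * 2458 * 477 * 1191 * 1681 * 2808 * 160 (mod 2849).
Accumulate the product:
2451 * 2458 = 6024558 ≡ 1772
1772 * 477 = 845244 ≡ 1940
1940 * 1191 = 2310540 ≡ 1
1 * 1681 = 1681
1681 * 2808 = 4720248 ≡ 2304
2304 * 160 = 368640 ≡ 1119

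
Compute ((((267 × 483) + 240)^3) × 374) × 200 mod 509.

125

267 × 483 = 128961 ≡ 184 (mod 509)
184 + 240 = 424
(424)^3 ≡ 238 (mod 509)
238 × 374 = 89012 ≡ 446 (mod 509)
446 × 200 = 89200 ≡ 125 (mod 509)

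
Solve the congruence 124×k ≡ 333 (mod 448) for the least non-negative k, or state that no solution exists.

gcd(124, 448) = 4, and 4 does not divide 333.
So the congruence has no solution.

no solution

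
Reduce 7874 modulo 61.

7874 = 129·61 + 5, so 7874 ≡ 5 (mod 61).

5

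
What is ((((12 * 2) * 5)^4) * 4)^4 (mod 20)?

12 * 2 = 24 ≡ 4 (mod 20)
4 * 5 = 20 ≡ 0 (mod 20)
(0)^4 ≡ 0 (mod 20)
0 * 4 = 0
(0)^4 ≡ 0 (mod 20)

0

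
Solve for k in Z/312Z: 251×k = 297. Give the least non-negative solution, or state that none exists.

123

gcd(251, 312) = 1, so a unique solution mod 312 exists.
251⁻¹ ≡ 179 (mod 312).
k ≡ 179×297 ≡ 123 (mod 312).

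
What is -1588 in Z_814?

40

-1588 = -2·814 + 40, so -1588 ≡ 40 (mod 814).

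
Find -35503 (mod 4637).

1593

-35503 = -8×4637 + 1593, so -35503 ≡ 1593 (mod 4637).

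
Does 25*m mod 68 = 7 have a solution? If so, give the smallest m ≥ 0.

gcd(25, 68) = 1, so a unique solution mod 68 exists.
25⁻¹ ≡ 49 (mod 68).
m ≡ 49*7 ≡ 3 (mod 68).

3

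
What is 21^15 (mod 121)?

21^1 ≡ 21 (mod 121)
21^2 ≡ 21^2 = 441 ≡ 78 (mod 121)
21^4 ≡ 78^2 = 6084 ≡ 34 (mod 121)
21^8 ≡ 34^2 = 1156 ≡ 67 (mod 121)
21^15 = 21^8 × 21^4 × 21^2 × 21^1 ≡ 67 × 34 × 78 × 21 (mod 121).
Accumulate the product:
67 × 34 = 2278 ≡ 100
100 × 78 = 7800 ≡ 56
56 × 21 = 1176 ≡ 87

87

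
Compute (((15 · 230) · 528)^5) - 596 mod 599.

15 · 230 = 3450 ≡ 455 (mod 599)
455 · 528 = 240240 ≡ 41 (mod 599)
(41)^5 ≡ 17 (mod 599)
17 - 596 = -579 ≡ 20 (mod 599)

20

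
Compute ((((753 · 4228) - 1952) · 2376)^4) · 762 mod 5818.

3084

753 · 4228 = 3183684 ≡ 1238 (mod 5818)
1238 - 1952 = -714 ≡ 5104 (mod 5818)
5104 · 2376 = 12127104 ≡ 2392 (mod 5818)
(2392)^4 ≡ 1470 (mod 5818)
1470 · 762 = 1120140 ≡ 3084 (mod 5818)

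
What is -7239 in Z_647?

525

-7239 = -12×647 + 525, so -7239 ≡ 525 (mod 647).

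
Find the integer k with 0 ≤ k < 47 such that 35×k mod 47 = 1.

47 = 1×35 + 12
35 = 2×12 + 11
12 = 1×11 + 1
11 = 11×1 + 0
gcd(35, 47) = 1, so the inverse exists.
Bézout: 1 = 3×47 − 4×35.
So 35⁻¹ ≡ −4 ≡ 43 (mod 47).

43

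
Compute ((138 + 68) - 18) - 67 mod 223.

121

138 + 68 = 206
206 - 18 = 188
188 - 67 = 121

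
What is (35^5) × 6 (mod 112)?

98

(35)^5 ≡ 35 (mod 112)
35 × 6 = 210 ≡ 98 (mod 112)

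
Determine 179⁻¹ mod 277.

Apply the Euclidean algorithm and back-substitute:
277 = 1·179 + 98
179 = 1·98 + 81
98 = 1·81 + 17
81 = 4·17 + 13
17 = 1·13 + 4
13 = 3·4 + 1
4 = 4·1 + 0
gcd(179, 277) = 1, so the inverse exists.
Back-substitute for 1:
1 = 1·13 − 3·4
  = −3·17 + 4·13
  = 4·81 − 19·17
  = −19·98 + 23·81
  = 23·179 − 42·98
  = −42·277 + 65·179
So 179⁻¹ ≡ 65 (mod 277).

65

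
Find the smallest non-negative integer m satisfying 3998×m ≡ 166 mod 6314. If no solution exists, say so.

537

gcd(3998, 6314) = 2, and 2 | 166, so solutions exist.
Divide through by 2: 1999×m ≡ 83 (mod 3157).
1999⁻¹ ≡ 2669 (mod 3157).
m ≡ 2669×83 ≡ 537 (mod 3157).
The smallest non-negative solution is m = 537.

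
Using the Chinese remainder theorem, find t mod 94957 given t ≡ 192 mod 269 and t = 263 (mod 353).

21443

269⁻¹ mod 353: 269*21 ≡ 1 (mod 353), so 269⁻¹ ≡ 21.
t = 192 + 269*((263 − 192)*21 mod 353) = 192 + 269*79 = 21443.
Check: 21443 mod 269 = 192, 21443 mod 353 = 263. ✓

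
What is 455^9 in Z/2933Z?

84

9 in binary is 1001, i.e. 9 = 8 + 1.
455^1 ≡ 455 (mod 2933)
455^2 ≡ 455^2 = 207025 ≡ 1715 (mod 2933)
455^4 ≡ 1715^2 = 2941225 ≡ 2359 (mod 2933)
455^8 ≡ 2359^2 = 5564881 ≡ 980 (mod 2933)
455^9 = 455^8 × 455^1 ≡ 980 × 455 (mod 2933).
980 × 455 = 445900 ≡ 84 (mod 2933).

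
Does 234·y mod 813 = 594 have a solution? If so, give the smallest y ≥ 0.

gcd(234, 813) = 3, and 3 | 594, so solutions exist.
Divide through by 3: 78·y ≡ 198 (mod 271).
78⁻¹ ≡ 205 (mod 271).
y ≡ 205·198 ≡ 211 (mod 271).
The smallest non-negative solution is y = 211.

211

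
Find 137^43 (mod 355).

88

Using repeated squaring:
43 in binary is 101011, i.e. 43 = 32 + 8 + 2 + 1.
137^1 ≡ 137 (mod 355)
137^2 ≡ 137^2 = 18769 ≡ 309 (mod 355)
137^4 ≡ 309^2 = 95481 ≡ 341 (mod 355)
137^8 ≡ 341^2 = 116281 ≡ 196 (mod 355)
137^16 ≡ 196^2 = 38416 ≡ 76 (mod 355)
137^32 ≡ 76^2 = 5776 ≡ 96 (mod 355)
137^43 = 137^32 * 137^8 * 137^2 * 137^1 ≡ 96 * 196 * 309 * 137 (mod 355).
Accumulate the product:
96 * 196 = 18816 ≡ 1
1 * 309 = 309
309 * 137 = 42333 ≡ 88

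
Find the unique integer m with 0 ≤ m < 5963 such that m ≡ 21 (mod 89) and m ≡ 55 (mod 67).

89⁻¹ mod 67: 89*64 ≡ 1 (mod 67), so 89⁻¹ ≡ 64.
m = 21 + 89*((55 − 21)*64 mod 67) = 21 + 89*32 = 2869.

2869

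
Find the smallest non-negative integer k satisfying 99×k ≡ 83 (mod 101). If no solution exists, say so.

9

gcd(99, 101) = 1, so a unique solution mod 101 exists.
99⁻¹ ≡ 50 (mod 101).
k ≡ 50×83 ≡ 9 (mod 101).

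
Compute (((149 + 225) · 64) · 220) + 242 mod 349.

101

149 + 225 = 374 ≡ 25 (mod 349)
25 · 64 = 1600 ≡ 204 (mod 349)
204 · 220 = 44880 ≡ 208 (mod 349)
208 + 242 = 450 ≡ 101 (mod 349)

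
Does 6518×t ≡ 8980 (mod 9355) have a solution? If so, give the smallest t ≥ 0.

5840

gcd(6518, 9355) = 1, so a unique solution mod 9355 exists.
6518⁻¹ ≡ 5797 (mod 9355).
t ≡ 5797×8980 ≡ 5840 (mod 9355).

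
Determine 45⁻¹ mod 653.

653 = 14×45 + 23
45 = 1×23 + 22
23 = 1×22 + 1
22 = 22×1 + 0
gcd(45, 653) = 1, so the inverse exists.
Bézout: 1 = 2×653 − 29×45.
So 45⁻¹ ≡ −29 ≡ 624 (mod 653).

624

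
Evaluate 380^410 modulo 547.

Using repeated squaring:
410 in binary is 110011010, i.e. 410 = 256 + 128 + 16 + 8 + 2.
380^1 ≡ 380 (mod 547)
380^2 ≡ 380^2 = 144400 ≡ 539 (mod 547)
380^4 ≡ 539^2 = 290521 ≡ 64 (mod 547)
380^8 ≡ 64^2 = 4096 ≡ 267 (mod 547)
380^16 ≡ 267^2 = 71289 ≡ 179 (mod 547)
380^32 ≡ 179^2 = 32041 ≡ 315 (mod 547)
380^64 ≡ 315^2 = 99225 ≡ 218 (mod 547)
380^128 ≡ 218^2 = 47524 ≡ 482 (mod 547)
380^256 ≡ 482^2 = 232324 ≡ 396 (mod 547)
380^410 = 380^256 × 380^128 × 380^16 × 380^8 × 380^2 ≡ 396 × 482 × 179 × 267 × 539 (mod 547).
Accumulate the product:
396 × 482 = 190872 ≡ 516
516 × 179 = 92364 ≡ 468
468 × 267 = 124956 ≡ 240
240 × 539 = 129360 ≡ 268

268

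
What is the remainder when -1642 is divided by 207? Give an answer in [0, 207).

14

-1642 = -8*207 + 14, so -1642 ≡ 14 (mod 207).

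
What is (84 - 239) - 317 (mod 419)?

84 - 239 = -155 ≡ 264 (mod 419)
264 - 317 = -53 ≡ 366 (mod 419)

366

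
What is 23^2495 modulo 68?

23^1 ≡ 23 (mod 68)
23^2 ≡ 23^2 = 529 ≡ 53 (mod 68)
23^4 ≡ 53^2 = 2809 ≡ 21 (mod 68)
23^8 ≡ 21^2 = 441 ≡ 33 (mod 68)
23^16 ≡ 33^2 = 1089 ≡ 1 (mod 68)
23^32 ≡ 1^2 = 1 (mod 68)
23^64 ≡ 1^2 = 1 (mod 68)
23^128 ≡ 1^2 = 1 (mod 68)
23^256 ≡ 1^2 = 1 (mod 68)
23^512 ≡ 1^2 = 1 (mod 68)
23^1024 ≡ 1^2 = 1 (mod 68)
23^2048 ≡ 1^2 = 1 (mod 68)
23^2495 = 23^2048 × 23^256 × 23^128 × 23^32 × 23^16 × 23^8 × 23^4 × 23^2 × 23^1 ≡ 1 × 1 × 1 × 1 × 1 × 33 × 21 × 53 × 23 (mod 68).
Accumulate the product:
1 × 1 = 1
1 × 1 = 1
1 × 1 = 1
1 × 1 = 1
1 × 33 = 33
33 × 21 = 693 ≡ 13
13 × 53 = 689 ≡ 9
9 × 23 = 207 ≡ 3

3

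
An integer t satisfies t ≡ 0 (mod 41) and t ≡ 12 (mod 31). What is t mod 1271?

41⁻¹ mod 31: 41·28 ≡ 1 (mod 31), so 41⁻¹ ≡ 28.
t = 0 + 41·((12 − 0)·28 mod 31) = 0 + 41·26 = 1066.
Check: 1066 mod 41 = 0, 1066 mod 31 = 12. ✓

1066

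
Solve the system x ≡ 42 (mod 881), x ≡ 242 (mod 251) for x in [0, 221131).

70522

881⁻¹ mod 251: 881·151 ≡ 1 (mod 251), so 881⁻¹ ≡ 151.
x = 42 + 881·((242 − 42)·151 mod 251) = 42 + 881·80 = 70522.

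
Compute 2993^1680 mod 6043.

1680 in binary is 11010010000, i.e. 1680 = 1024 + 512 + 128 + 16.
2993^1 ≡ 2993 (mod 6043)
2993^2 ≡ 2993^2 = 8958049 ≡ 2323 (mod 6043)
2993^4 ≡ 2323^2 = 5396329 ≡ 5973 (mod 6043)
2993^8 ≡ 5973^2 = 35676729 ≡ 4900 (mod 6043)
2993^16 ≡ 4900^2 = 24010000 ≡ 1161 (mod 6043)
2993^32 ≡ 1161^2 = 1347921 ≡ 332 (mod 6043)
2993^64 ≡ 332^2 = 110224 ≡ 1450 (mod 6043)
2993^128 ≡ 1450^2 = 2102500 ≡ 5579 (mod 6043)
2993^256 ≡ 5579^2 = 31125241 ≡ 3791 (mod 6043)
2993^512 ≡ 3791^2 = 14371681 ≡ 1427 (mod 6043)
2993^1024 ≡ 1427^2 = 2036329 ≡ 5881 (mod 6043)
2993^1680 = 2993^1024 · 2993^512 · 2993^128 · 2993^16 ≡ 5881 · 1427 · 5579 · 1161 (mod 6043).
Accumulate the product:
5881 · 1427 = 8392187 ≡ 4503
4503 · 5579 = 25122237 ≡ 1486
1486 · 1161 = 1725246 ≡ 2991

2991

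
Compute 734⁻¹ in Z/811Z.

811 = 1*734 + 77
734 = 9*77 + 41
77 = 1*41 + 36
41 = 1*36 + 5
36 = 7*5 + 1
5 = 5*1 + 0
gcd(734, 811) = 1, so the inverse exists.
Back-substitute for 1:
1 = 1*36 − 7*5
  = −7*41 + 8*36
  = 8*77 − 15*41
  = −15*734 + 143*77
  = 143*811 − 158*734
So 734⁻¹ ≡ −158 ≡ 653 (mod 811).

653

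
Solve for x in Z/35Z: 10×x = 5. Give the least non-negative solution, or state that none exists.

gcd(10, 35) = 5, and 5 | 5, so solutions exist.
Divide through by 5: 2×x = 1 (mod 7).
2⁻¹ ≡ 4 (mod 7).
x ≡ 4×1 ≡ 4 (mod 7).
The smallest non-negative solution is x = 4.

4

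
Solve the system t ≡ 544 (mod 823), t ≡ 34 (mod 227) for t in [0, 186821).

5482

823⁻¹ mod 227: 823·8 ≡ 1 (mod 227), so 823⁻¹ ≡ 8.
t = 544 + 823·((34 − 544)·8 mod 227) = 544 + 823·6 = 5482.
Check: 5482 mod 823 = 544, 5482 mod 227 = 34. ✓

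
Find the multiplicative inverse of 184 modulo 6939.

6939 = 37×184 + 131
184 = 1×131 + 53
131 = 2×53 + 25
53 = 2×25 + 3
25 = 8×3 + 1
3 = 3×1 + 0
gcd(184, 6939) = 1, so the inverse exists.
Back-substitute for 1:
1 = 1×25 − 8×3
  = −8×53 + 17×25
  = 17×131 − 42×53
  = −42×184 + 59×131
  = 59×6939 − 2225×184
So 184⁻¹ ≡ −2225 ≡ 4714 (mod 6939).

4714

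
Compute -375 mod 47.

1

-375 = -8·47 + 1, so -375 ≡ 1 (mod 47).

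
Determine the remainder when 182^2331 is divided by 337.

85

Using repeated squaring:
2331 in binary is 100100011011, i.e. 2331 = 2048 + 256 + 16 + 8 + 2 + 1.
182^1 ≡ 182 (mod 337)
182^2 ≡ 182^2 = 33124 ≡ 98 (mod 337)
182^4 ≡ 98^2 = 9604 ≡ 168 (mod 337)
182^8 ≡ 168^2 = 28224 ≡ 253 (mod 337)
182^16 ≡ 253^2 = 64009 ≡ 316 (mod 337)
182^32 ≡ 316^2 = 99856 ≡ 104 (mod 337)
182^64 ≡ 104^2 = 10816 ≡ 32 (mod 337)
182^128 ≡ 32^2 = 1024 ≡ 13 (mod 337)
182^256 ≡ 13^2 = 169 (mod 337)
182^512 ≡ 169^2 = 28561 ≡ 253 (mod 337)
182^1024 ≡ 253^2 = 64009 ≡ 316 (mod 337)
182^2048 ≡ 316^2 = 99856 ≡ 104 (mod 337)
182^2331 = 182^2048 * 182^256 * 182^16 * 182^8 * 182^2 * 182^1 ≡ 104 * 169 * 316 * 253 * 98 * 182 (mod 337).
Accumulate the product:
104 * 169 = 17576 ≡ 52
52 * 316 = 16432 ≡ 256
256 * 253 = 64768 ≡ 64
64 * 98 = 6272 ≡ 206
206 * 182 = 37492 ≡ 85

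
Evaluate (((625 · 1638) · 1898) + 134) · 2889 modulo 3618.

625 · 1638 = 1023750 ≡ 3474 (mod 3618)
3474 · 1898 = 6593652 ≡ 1656 (mod 3618)
1656 + 134 = 1790
1790 · 2889 = 5171310 ≡ 1188 (mod 3618)

1188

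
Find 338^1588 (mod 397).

127

Using repeated squaring:
1588 in binary is 11000110100, i.e. 1588 = 1024 + 512 + 32 + 16 + 4.
338^1 ≡ 338 (mod 397)
338^2 ≡ 338^2 = 114244 ≡ 305 (mod 397)
338^4 ≡ 305^2 = 93025 ≡ 127 (mod 397)
338^8 ≡ 127^2 = 16129 ≡ 249 (mod 397)
338^16 ≡ 249^2 = 62001 ≡ 69 (mod 397)
338^32 ≡ 69^2 = 4761 ≡ 394 (mod 397)
338^64 ≡ 394^2 = 155236 ≡ 9 (mod 397)
338^128 ≡ 9^2 = 81 (mod 397)
338^256 ≡ 81^2 = 6561 ≡ 209 (mod 397)
338^512 ≡ 209^2 = 43681 ≡ 11 (mod 397)
338^1024 ≡ 11^2 = 121 (mod 397)
338^1588 = 338^1024 * 338^512 * 338^32 * 338^16 * 338^4 ≡ 121 * 11 * 394 * 69 * 127 (mod 397).
Accumulate the product:
121 * 11 = 1331 ≡ 140
140 * 394 = 55160 ≡ 374
374 * 69 = 25806 ≡ 1
1 * 127 = 127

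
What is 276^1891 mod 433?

154

1891 in binary is 11101100011, i.e. 1891 = 1024 + 512 + 256 + 64 + 32 + 2 + 1.
276^1 ≡ 276 (mod 433)
276^2 ≡ 276^2 = 76176 ≡ 401 (mod 433)
276^4 ≡ 401^2 = 160801 ≡ 158 (mod 433)
276^8 ≡ 158^2 = 24964 ≡ 283 (mod 433)
276^16 ≡ 283^2 = 80089 ≡ 417 (mod 433)
276^32 ≡ 417^2 = 173889 ≡ 256 (mod 433)
276^64 ≡ 256^2 = 65536 ≡ 153 (mod 433)
276^128 ≡ 153^2 = 23409 ≡ 27 (mod 433)
276^256 ≡ 27^2 = 729 ≡ 296 (mod 433)
276^512 ≡ 296^2 = 87616 ≡ 150 (mod 433)
276^1024 ≡ 150^2 = 22500 ≡ 417 (mod 433)
276^1891 = 276^1024 · 276^512 · 276^256 · 276^64 · 276^32 · 276^2 · 276^1 ≡ 417 · 150 · 296 · 153 · 256 · 401 · 276 (mod 433).
Accumulate the product:
417 · 150 = 62550 ≡ 198
198 · 296 = 58608 ≡ 153
153 · 153 = 23409 ≡ 27
27 · 256 = 6912 ≡ 417
417 · 401 = 167217 ≡ 79
79 · 276 = 21804 ≡ 154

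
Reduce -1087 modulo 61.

11

-1087 = -18×61 + 11, so -1087 ≡ 11 (mod 61).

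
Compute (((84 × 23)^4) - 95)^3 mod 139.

84 × 23 = 1932 ≡ 125 (mod 139)
(125)^4 ≡ 52 (mod 139)
52 - 95 = -43 ≡ 96 (mod 139)
(96)^3 ≡ 1 (mod 139)

1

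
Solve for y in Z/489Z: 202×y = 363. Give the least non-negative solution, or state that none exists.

72

gcd(202, 489) = 1, so a unique solution mod 489 exists.
202⁻¹ ≡ 46 (mod 489).
y ≡ 46×363 ≡ 72 (mod 489).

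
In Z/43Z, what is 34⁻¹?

19

43 = 1·34 + 9
34 = 3·9 + 7
9 = 1·7 + 2
7 = 3·2 + 1
2 = 2·1 + 0
gcd(34, 43) = 1, so the inverse exists.
Bézout: 1 = −15·43 + 19·34.
So 34⁻¹ ≡ 19 (mod 43).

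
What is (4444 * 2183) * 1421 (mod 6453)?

4444 * 2183 = 9701252 ≡ 2393 (mod 6453)
2393 * 1421 = 3400453 ≡ 6175 (mod 6453)

6175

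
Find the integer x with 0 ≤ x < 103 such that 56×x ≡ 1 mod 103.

46

103 = 1*56 + 47
56 = 1*47 + 9
47 = 5*9 + 2
9 = 4*2 + 1
2 = 2*1 + 0
gcd(56, 103) = 1, so the inverse exists.
Back-substitute for 1:
1 = 1*9 − 4*2
  = −4*47 + 21*9
  = 21*56 − 25*47
  = −25*103 + 46*56
So 56⁻¹ ≡ 46 (mod 103).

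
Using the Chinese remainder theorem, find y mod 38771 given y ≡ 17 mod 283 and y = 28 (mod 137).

34826

283⁻¹ mod 137: 283·61 ≡ 1 (mod 137), so 283⁻¹ ≡ 61.
y = 17 + 283·((28 − 17)·61 mod 137) = 17 + 283·123 = 34826.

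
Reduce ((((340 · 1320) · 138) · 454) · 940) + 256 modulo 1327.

340 · 1320 = 448800 ≡ 274 (mod 1327)
274 · 138 = 37812 ≡ 656 (mod 1327)
656 · 454 = 297824 ≡ 576 (mod 1327)
576 · 940 = 541440 ≡ 24 (mod 1327)
24 + 256 = 280

280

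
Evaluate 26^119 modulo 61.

54

By square-and-multiply:
26^1 ≡ 26 (mod 61)
26^2 ≡ 26^2 = 676 ≡ 5 (mod 61)
26^4 ≡ 5^2 = 25 (mod 61)
26^8 ≡ 25^2 = 625 ≡ 15 (mod 61)
26^16 ≡ 15^2 = 225 ≡ 42 (mod 61)
26^32 ≡ 42^2 = 1764 ≡ 56 (mod 61)
26^64 ≡ 56^2 = 3136 ≡ 25 (mod 61)
26^119 = 26^64 × 26^32 × 26^16 × 26^4 × 26^2 × 26^1 ≡ 25 × 56 × 42 × 25 × 5 × 26 (mod 61).
Accumulate the product:
25 × 56 = 1400 ≡ 58
58 × 42 = 2436 ≡ 57
57 × 25 = 1425 ≡ 22
22 × 5 = 110 ≡ 49
49 × 26 = 1274 ≡ 54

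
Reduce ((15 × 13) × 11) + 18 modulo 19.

16

15 × 13 = 195 ≡ 5 (mod 19)
5 × 11 = 55 ≡ 17 (mod 19)
17 + 18 = 35 ≡ 16 (mod 19)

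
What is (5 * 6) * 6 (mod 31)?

25

5 * 6 = 30
30 * 6 = 180 ≡ 25 (mod 31)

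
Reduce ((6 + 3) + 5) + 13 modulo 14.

13

6 + 3 = 9
9 + 5 = 14 ≡ 0 (mod 14)
0 + 13 = 13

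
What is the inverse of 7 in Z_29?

25

By the extended Euclidean algorithm:
29 = 4*7 + 1
7 = 7*1 + 0
gcd(7, 29) = 1, so the inverse exists.
Bézout: 1 = 1*29 − 4*7.
So 7⁻¹ ≡ −4 ≡ 25 (mod 29).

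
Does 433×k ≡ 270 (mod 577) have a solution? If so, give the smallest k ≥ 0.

gcd(433, 577) = 1, so a unique solution mod 577 exists.
433⁻¹ ≡ 4 (mod 577).
k ≡ 4×270 ≡ 503 (mod 577).

503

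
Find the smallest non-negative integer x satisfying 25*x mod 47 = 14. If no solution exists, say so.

25

gcd(25, 47) = 1, so a unique solution mod 47 exists.
25⁻¹ ≡ 32 (mod 47).
x ≡ 32*14 ≡ 25 (mod 47).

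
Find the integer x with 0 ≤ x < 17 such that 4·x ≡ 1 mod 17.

13

Run the extended Euclidean algorithm:
17 = 4×4 + 1
4 = 4×1 + 0
gcd(4, 17) = 1, so the inverse exists.
Bézout: 1 = 1×17 − 4×4.
So 4⁻¹ ≡ −4 ≡ 13 (mod 17).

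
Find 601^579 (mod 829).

709

601^1 ≡ 601 (mod 829)
601^2 ≡ 601^2 = 361201 ≡ 586 (mod 829)
601^4 ≡ 586^2 = 343396 ≡ 190 (mod 829)
601^8 ≡ 190^2 = 36100 ≡ 453 (mod 829)
601^16 ≡ 453^2 = 205209 ≡ 446 (mod 829)
601^32 ≡ 446^2 = 198916 ≡ 785 (mod 829)
601^64 ≡ 785^2 = 616225 ≡ 278 (mod 829)
601^128 ≡ 278^2 = 77284 ≡ 187 (mod 829)
601^256 ≡ 187^2 = 34969 ≡ 151 (mod 829)
601^512 ≡ 151^2 = 22801 ≡ 418 (mod 829)
601^579 = 601^512 × 601^64 × 601^2 × 601^1 ≡ 418 × 278 × 586 × 601 (mod 829).
Accumulate the product:
418 × 278 = 116204 ≡ 144
144 × 586 = 84384 ≡ 655
655 × 601 = 393655 ≡ 709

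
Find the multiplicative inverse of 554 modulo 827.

724

827 = 1*554 + 273
554 = 2*273 + 8
273 = 34*8 + 1
8 = 8*1 + 0
gcd(554, 827) = 1, so the inverse exists.
Back-substitute for 1:
1 = 1*273 − 34*8
  = −34*554 + 69*273
  = 69*827 − 103*554
So 554⁻¹ ≡ −103 ≡ 724 (mod 827).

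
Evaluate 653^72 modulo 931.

653^1 ≡ 653 (mod 931)
653^2 ≡ 653^2 = 426409 ≡ 11 (mod 931)
653^4 ≡ 11^2 = 121 (mod 931)
653^8 ≡ 121^2 = 14641 ≡ 676 (mod 931)
653^16 ≡ 676^2 = 456976 ≡ 786 (mod 931)
653^32 ≡ 786^2 = 617796 ≡ 543 (mod 931)
653^64 ≡ 543^2 = 294849 ≡ 653 (mod 931)
653^72 = 653^64 × 653^8 ≡ 653 × 676 (mod 931).
653 × 676 = 441428 ≡ 134 (mod 931).

134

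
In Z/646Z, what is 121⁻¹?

Run the extended Euclidean algorithm:
646 = 5·121 + 41
121 = 2·41 + 39
41 = 1·39 + 2
39 = 19·2 + 1
2 = 2·1 + 0
gcd(121, 646) = 1, so the inverse exists.
Bézout: 1 = −59·646 + 315·121.
So 121⁻¹ ≡ 315 (mod 646).

315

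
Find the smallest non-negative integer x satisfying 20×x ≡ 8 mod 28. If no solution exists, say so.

6

gcd(20, 28) = 4, and 4 | 8, so solutions exist.
Divide through by 4: 5×x mod 7 = 2.
5⁻¹ ≡ 3 (mod 7).
x ≡ 3×2 ≡ 6 (mod 7).
The smallest non-negative solution is x = 6.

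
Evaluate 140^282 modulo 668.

By square-and-multiply:
140^1 ≡ 140 (mod 668)
140^2 ≡ 140^2 = 19600 ≡ 228 (mod 668)
140^4 ≡ 228^2 = 51984 ≡ 548 (mod 668)
140^8 ≡ 548^2 = 300304 ≡ 372 (mod 668)
140^16 ≡ 372^2 = 138384 ≡ 108 (mod 668)
140^32 ≡ 108^2 = 11664 ≡ 308 (mod 668)
140^64 ≡ 308^2 = 94864 ≡ 8 (mod 668)
140^128 ≡ 8^2 = 64 (mod 668)
140^256 ≡ 64^2 = 4096 ≡ 88 (mod 668)
140^282 = 140^256 × 140^16 × 140^8 × 140^2 ≡ 88 × 108 × 372 × 228 (mod 668).
Accumulate the product:
88 × 108 = 9504 ≡ 152
152 × 372 = 56544 ≡ 432
432 × 228 = 98496 ≡ 300

300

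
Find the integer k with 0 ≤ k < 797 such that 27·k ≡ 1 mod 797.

797 = 29×27 + 14
27 = 1×14 + 13
14 = 1×13 + 1
13 = 13×1 + 0
gcd(27, 797) = 1, so the inverse exists.
Back-substitute for 1:
1 = 1×14 − 1×13
  = −1×27 + 2×14
  = 2×797 − 59×27
So 27⁻¹ ≡ −59 ≡ 738 (mod 797).

738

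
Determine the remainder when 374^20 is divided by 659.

Compute successive squares:
20 in binary is 10100, i.e. 20 = 16 + 4.
374^1 ≡ 374 (mod 659)
374^2 ≡ 374^2 = 139876 ≡ 168 (mod 659)
374^4 ≡ 168^2 = 28224 ≡ 546 (mod 659)
374^8 ≡ 546^2 = 298116 ≡ 248 (mod 659)
374^16 ≡ 248^2 = 61504 ≡ 217 (mod 659)
374^20 = 374^16 × 374^4 ≡ 217 × 546 (mod 659).
217 × 546 = 118482 ≡ 521 (mod 659).

521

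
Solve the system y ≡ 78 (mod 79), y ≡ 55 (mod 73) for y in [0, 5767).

79⁻¹ mod 73: 79×61 ≡ 1 (mod 73), so 79⁻¹ ≡ 61.
y = 78 + 79×((55 − 78)×61 mod 73) = 78 + 79×57 = 4581.
Check: 4581 mod 79 = 78, 4581 mod 73 = 55. ✓

4581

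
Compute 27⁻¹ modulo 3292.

Run the extended Euclidean algorithm:
3292 = 121*27 + 25
27 = 1*25 + 2
25 = 12*2 + 1
2 = 2*1 + 0
gcd(27, 3292) = 1, so the inverse exists.
Back-substitute for 1:
1 = 1*25 − 12*2
  = −12*27 + 13*25
  = 13*3292 − 1585*27
So 27⁻¹ ≡ −1585 ≡ 1707 (mod 3292).

1707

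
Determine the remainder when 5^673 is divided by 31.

5

5^1 ≡ 5 (mod 31)
5^2 ≡ 5^2 = 25 (mod 31)
5^4 ≡ 25^2 = 625 ≡ 5 (mod 31)
5^8 ≡ 5^2 = 25 (mod 31)
5^16 ≡ 25^2 = 625 ≡ 5 (mod 31)
5^32 ≡ 5^2 = 25 (mod 31)
5^64 ≡ 25^2 = 625 ≡ 5 (mod 31)
5^128 ≡ 5^2 = 25 (mod 31)
5^256 ≡ 25^2 = 625 ≡ 5 (mod 31)
5^512 ≡ 5^2 = 25 (mod 31)
5^673 = 5^512 · 5^128 · 5^32 · 5^1 ≡ 25 · 25 · 25 · 5 (mod 31).
Accumulate the product:
25 · 25 = 625 ≡ 5
5 · 25 = 125 ≡ 1
1 · 5 = 5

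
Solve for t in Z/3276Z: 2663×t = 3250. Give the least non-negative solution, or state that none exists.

gcd(2663, 3276) = 1, so a unique solution mod 3276 exists.
2663⁻¹ ≡ 1475 (mod 3276).
t ≡ 1475×3250 ≡ 962 (mod 3276).

962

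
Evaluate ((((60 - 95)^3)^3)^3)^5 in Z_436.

217

60 - 95 = -35 ≡ 401 (mod 436)
(401)^3 ≡ 289 (mod 436)
(289)^3 ≡ 173 (mod 436)
(173)^3 ≡ 217 (mod 436)
(217)^5 ≡ 217 (mod 436)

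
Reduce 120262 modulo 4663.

120262 = 25·4663 + 3687, so 120262 ≡ 3687 (mod 4663).

3687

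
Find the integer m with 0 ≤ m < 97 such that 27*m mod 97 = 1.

18

Run the extended Euclidean algorithm:
97 = 3*27 + 16
27 = 1*16 + 11
16 = 1*11 + 5
11 = 2*5 + 1
5 = 5*1 + 0
gcd(27, 97) = 1, so the inverse exists.
Bézout: 1 = −5*97 + 18*27.
So 27⁻¹ ≡ 18 (mod 97).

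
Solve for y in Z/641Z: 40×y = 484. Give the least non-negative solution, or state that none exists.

589

gcd(40, 641) = 1, so a unique solution mod 641 exists.
40⁻¹ ≡ 625 (mod 641).
y ≡ 625×484 ≡ 589 (mod 641).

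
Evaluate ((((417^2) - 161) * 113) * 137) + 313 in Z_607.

21

(417)^2 ≡ 287 (mod 607)
287 - 161 = 126
126 * 113 = 14238 ≡ 277 (mod 607)
277 * 137 = 37949 ≡ 315 (mod 607)
315 + 313 = 628 ≡ 21 (mod 607)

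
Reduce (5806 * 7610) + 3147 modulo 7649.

5806 * 7610 = 44183660 ≡ 3036 (mod 7649)
3036 + 3147 = 6183

6183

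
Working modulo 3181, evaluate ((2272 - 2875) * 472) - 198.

2272 - 2875 = -603 ≡ 2578 (mod 3181)
2578 * 472 = 1216816 ≡ 1674 (mod 3181)
1674 - 198 = 1476

1476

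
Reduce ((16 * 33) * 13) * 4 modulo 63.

51

16 * 33 = 528 ≡ 24 (mod 63)
24 * 13 = 312 ≡ 60 (mod 63)
60 * 4 = 240 ≡ 51 (mod 63)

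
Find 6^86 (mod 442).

Using repeated squaring:
6^1 ≡ 6 (mod 442)
6^2 ≡ 6^2 = 36 (mod 442)
6^4 ≡ 36^2 = 1296 ≡ 412 (mod 442)
6^8 ≡ 412^2 = 169744 ≡ 16 (mod 442)
6^16 ≡ 16^2 = 256 (mod 442)
6^32 ≡ 256^2 = 65536 ≡ 120 (mod 442)
6^64 ≡ 120^2 = 14400 ≡ 256 (mod 442)
6^86 = 6^64 * 6^16 * 6^4 * 6^2 ≡ 256 * 256 * 412 * 36 (mod 442).
Accumulate the product:
256 * 256 = 65536 ≡ 120
120 * 412 = 49440 ≡ 378
378 * 36 = 13608 ≡ 348

348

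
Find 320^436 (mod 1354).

Compute successive squares:
436 in binary is 110110100, i.e. 436 = 256 + 128 + 32 + 16 + 4.
320^1 ≡ 320 (mod 1354)
320^2 ≡ 320^2 = 102400 ≡ 850 (mod 1354)
320^4 ≡ 850^2 = 722500 ≡ 818 (mod 1354)
320^8 ≡ 818^2 = 669124 ≡ 248 (mod 1354)
320^16 ≡ 248^2 = 61504 ≡ 574 (mod 1354)
320^32 ≡ 574^2 = 329476 ≡ 454 (mod 1354)
320^64 ≡ 454^2 = 206116 ≡ 308 (mod 1354)
320^128 ≡ 308^2 = 94864 ≡ 84 (mod 1354)
320^256 ≡ 84^2 = 7056 ≡ 286 (mod 1354)
320^436 = 320^256 · 320^128 · 320^32 · 320^16 · 320^4 ≡ 286 · 84 · 454 · 574 · 818 (mod 1354).
Accumulate the product:
286 · 84 = 24024 ≡ 1006
1006 · 454 = 456724 ≡ 426
426 · 574 = 244524 ≡ 804
804 · 818 = 657672 ≡ 982

982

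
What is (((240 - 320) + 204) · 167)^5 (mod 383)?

333

240 - 320 = -80 ≡ 303 (mod 383)
303 + 204 = 507 ≡ 124 (mod 383)
124 · 167 = 20708 ≡ 26 (mod 383)
(26)^5 ≡ 333 (mod 383)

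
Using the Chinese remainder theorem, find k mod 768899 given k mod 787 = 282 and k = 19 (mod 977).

787⁻¹ mod 977: 787*941 ≡ 1 (mod 977), so 787⁻¹ ≡ 941.
k = 282 + 787*((19 − 282)*941 mod 977) = 282 + 787*675 = 531507.
Check: 531507 mod 787 = 282, 531507 mod 977 = 19. ✓

531507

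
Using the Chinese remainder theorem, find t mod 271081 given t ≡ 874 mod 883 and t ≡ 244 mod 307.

143920

883⁻¹ mod 307: 883*105 ≡ 1 (mod 307), so 883⁻¹ ≡ 105.
t = 874 + 883*((244 − 874)*105 mod 307) = 874 + 883*162 = 143920.
Check: 143920 mod 883 = 874, 143920 mod 307 = 244. ✓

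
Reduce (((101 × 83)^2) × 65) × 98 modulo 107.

30

101 × 83 = 8383 ≡ 37 (mod 107)
(37)^2 ≡ 85 (mod 107)
85 × 65 = 5525 ≡ 68 (mod 107)
68 × 98 = 6664 ≡ 30 (mod 107)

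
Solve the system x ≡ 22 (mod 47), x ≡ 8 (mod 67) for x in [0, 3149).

2889

47⁻¹ mod 67: 47*10 ≡ 1 (mod 67), so 47⁻¹ ≡ 10.
x = 22 + 47*((8 − 22)*10 mod 67) = 22 + 47*61 = 2889.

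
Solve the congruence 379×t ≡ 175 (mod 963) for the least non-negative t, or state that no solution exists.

562

gcd(379, 963) = 1, so a unique solution mod 963 exists.
379⁻¹ ≡ 559 (mod 963).
t ≡ 559×175 ≡ 562 (mod 963).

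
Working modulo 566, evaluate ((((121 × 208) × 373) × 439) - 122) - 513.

121 × 208 = 25168 ≡ 264 (mod 566)
264 × 373 = 98472 ≡ 554 (mod 566)
554 × 439 = 243206 ≡ 392 (mod 566)
392 - 122 = 270
270 - 513 = -243 ≡ 323 (mod 566)

323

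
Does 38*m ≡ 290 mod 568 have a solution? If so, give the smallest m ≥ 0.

gcd(38, 568) = 2, and 2 | 290, so solutions exist.
Divide through by 2: 19*m mod 284 = 145.
19⁻¹ ≡ 15 (mod 284).
m ≡ 15*145 ≡ 187 (mod 284).
The smallest non-negative solution is m = 187.

187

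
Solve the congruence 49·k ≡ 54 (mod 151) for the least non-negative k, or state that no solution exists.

35

gcd(49, 151) = 1, so a unique solution mod 151 exists.
49⁻¹ ≡ 37 (mod 151).
k ≡ 37·54 ≡ 35 (mod 151).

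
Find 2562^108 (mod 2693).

240

108 in binary is 1101100, i.e. 108 = 64 + 32 + 8 + 4.
2562^1 ≡ 2562 (mod 2693)
2562^2 ≡ 2562^2 = 6563844 ≡ 1003 (mod 2693)
2562^4 ≡ 1003^2 = 1006009 ≡ 1520 (mod 2693)
2562^8 ≡ 1520^2 = 2310400 ≡ 2499 (mod 2693)
2562^16 ≡ 2499^2 = 6245001 ≡ 2627 (mod 2693)
2562^32 ≡ 2627^2 = 6901129 ≡ 1663 (mod 2693)
2562^64 ≡ 1663^2 = 2765569 ≡ 2551 (mod 2693)
2562^108 = 2562^64 · 2562^32 · 2562^8 · 2562^4 ≡ 2551 · 1663 · 2499 · 1520 (mod 2693).
Accumulate the product:
2551 · 1663 = 4242313 ≡ 838
838 · 2499 = 2094162 ≡ 1701
1701 · 1520 = 2585520 ≡ 240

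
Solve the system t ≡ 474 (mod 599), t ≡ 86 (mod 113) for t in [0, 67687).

45399

599⁻¹ mod 113: 599*10 ≡ 1 (mod 113), so 599⁻¹ ≡ 10.
t = 474 + 599*((86 − 474)*10 mod 113) = 474 + 599*75 = 45399.
Check: 45399 mod 599 = 474, 45399 mod 113 = 86. ✓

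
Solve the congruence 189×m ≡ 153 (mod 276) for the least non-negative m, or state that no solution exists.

49

gcd(189, 276) = 3, and 3 | 153, so solutions exist.
Divide through by 3: 63×m ≡ 51 mod 92.
63⁻¹ ≡ 19 (mod 92).
m ≡ 19×51 ≡ 49 (mod 92).
The smallest non-negative solution is m = 49.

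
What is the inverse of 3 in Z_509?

170

By the extended Euclidean algorithm:
509 = 169*3 + 2
3 = 1*2 + 1
2 = 2*1 + 0
gcd(3, 509) = 1, so the inverse exists.
Back-substitute for 1:
1 = 1*3 − 1*2
  = −1*509 + 170*3
So 3⁻¹ ≡ 170 (mod 509).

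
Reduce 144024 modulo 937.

663

144024 = 153*937 + 663, so 144024 ≡ 663 (mod 937).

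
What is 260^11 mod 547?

201

11 in binary is 1011, i.e. 11 = 8 + 2 + 1.
260^1 ≡ 260 (mod 547)
260^2 ≡ 260^2 = 67600 ≡ 319 (mod 547)
260^4 ≡ 319^2 = 101761 ≡ 19 (mod 547)
260^8 ≡ 19^2 = 361 (mod 547)
260^11 = 260^8 * 260^2 * 260^1 ≡ 361 * 319 * 260 (mod 547).
Accumulate the product:
361 * 319 = 115159 ≡ 289
289 * 260 = 75140 ≡ 201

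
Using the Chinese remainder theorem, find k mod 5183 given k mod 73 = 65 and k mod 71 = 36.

73⁻¹ mod 71: 73*36 ≡ 1 (mod 71), so 73⁻¹ ≡ 36.
k = 65 + 73*((36 − 65)*36 mod 71) = 65 + 73*21 = 1598.

1598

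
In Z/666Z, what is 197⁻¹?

71

Run the extended Euclidean algorithm:
666 = 3*197 + 75
197 = 2*75 + 47
75 = 1*47 + 28
47 = 1*28 + 19
28 = 1*19 + 9
19 = 2*9 + 1
9 = 9*1 + 0
gcd(197, 666) = 1, so the inverse exists.
Back-substitute for 1:
1 = 1*19 − 2*9
  = −2*28 + 3*19
  = 3*47 − 5*28
  = −5*75 + 8*47
  = 8*197 − 21*75
  = −21*666 + 71*197
So 197⁻¹ ≡ 71 (mod 666).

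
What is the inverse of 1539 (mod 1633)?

Run the extended Euclidean algorithm:
1633 = 1×1539 + 94
1539 = 16×94 + 35
94 = 2×35 + 24
35 = 1×24 + 11
24 = 2×11 + 2
11 = 5×2 + 1
2 = 2×1 + 0
gcd(1539, 1633) = 1, so the inverse exists.
Back-substitute for 1:
1 = 1×11 − 5×2
  = −5×24 + 11×11
  = 11×35 − 16×24
  = −16×94 + 43×35
  = 43×1539 − 704×94
  = −704×1633 + 747×1539
So 1539⁻¹ ≡ 747 (mod 1633).

747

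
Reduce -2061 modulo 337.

298

-2061 = -7*337 + 298, so -2061 ≡ 298 (mod 337).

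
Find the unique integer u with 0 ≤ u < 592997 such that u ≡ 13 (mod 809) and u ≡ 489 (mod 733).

98711

809⁻¹ mod 733: 809*299 ≡ 1 (mod 733), so 809⁻¹ ≡ 299.
u = 13 + 809*((489 − 13)*299 mod 733) = 13 + 809*122 = 98711.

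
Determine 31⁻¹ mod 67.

13

Apply the Euclidean algorithm and back-substitute:
67 = 2·31 + 5
31 = 6·5 + 1
5 = 5·1 + 0
gcd(31, 67) = 1, so the inverse exists.
Bézout: 1 = −6·67 + 13·31.
So 31⁻¹ ≡ 13 (mod 67).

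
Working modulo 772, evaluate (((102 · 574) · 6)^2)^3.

184

102 · 574 = 58548 ≡ 648 (mod 772)
648 · 6 = 3888 ≡ 28 (mod 772)
(28)^2 ≡ 12 (mod 772)
(12)^3 ≡ 184 (mod 772)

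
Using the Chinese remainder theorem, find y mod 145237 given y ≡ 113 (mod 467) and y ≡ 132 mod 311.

467⁻¹ mod 311: 467*2 ≡ 1 (mod 311), so 467⁻¹ ≡ 2.
y = 113 + 467*((132 − 113)*2 mod 311) = 113 + 467*38 = 17859.

17859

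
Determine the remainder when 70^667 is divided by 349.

227

70^1 ≡ 70 (mod 349)
70^2 ≡ 70^2 = 4900 ≡ 14 (mod 349)
70^4 ≡ 14^2 = 196 (mod 349)
70^8 ≡ 196^2 = 38416 ≡ 26 (mod 349)
70^16 ≡ 26^2 = 676 ≡ 327 (mod 349)
70^32 ≡ 327^2 = 106929 ≡ 135 (mod 349)
70^64 ≡ 135^2 = 18225 ≡ 77 (mod 349)
70^128 ≡ 77^2 = 5929 ≡ 345 (mod 349)
70^256 ≡ 345^2 = 119025 ≡ 16 (mod 349)
70^512 ≡ 16^2 = 256 (mod 349)
70^667 = 70^512 × 70^128 × 70^16 × 70^8 × 70^2 × 70^1 ≡ 256 × 345 × 327 × 26 × 14 × 70 (mod 349).
Accumulate the product:
256 × 345 = 88320 ≡ 23
23 × 327 = 7521 ≡ 192
192 × 26 = 4992 ≡ 106
106 × 14 = 1484 ≡ 88
88 × 70 = 6160 ≡ 227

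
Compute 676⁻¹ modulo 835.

21

835 = 1×676 + 159
676 = 4×159 + 40
159 = 3×40 + 39
40 = 1×39 + 1
39 = 39×1 + 0
gcd(676, 835) = 1, so the inverse exists.
Bézout: 1 = −17×835 + 21×676.
So 676⁻¹ ≡ 21 (mod 835).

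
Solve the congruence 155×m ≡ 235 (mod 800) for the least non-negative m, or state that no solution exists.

17

gcd(155, 800) = 5, and 5 | 235, so solutions exist.
Divide through by 5: 31×m mod 160 = 47.
31⁻¹ ≡ 31 (mod 160).
m ≡ 31×47 ≡ 17 (mod 160).
The smallest non-negative solution is m = 17.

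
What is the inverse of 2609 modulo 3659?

2401

Apply the Euclidean algorithm and back-substitute:
3659 = 1*2609 + 1050
2609 = 2*1050 + 509
1050 = 2*509 + 32
509 = 15*32 + 29
32 = 1*29 + 3
29 = 9*3 + 2
3 = 1*2 + 1
2 = 2*1 + 0
gcd(2609, 3659) = 1, so the inverse exists.
Back-substitute for 1:
1 = 1*3 − 1*2
  = −1*29 + 10*3
  = 10*32 − 11*29
  = −11*509 + 175*32
  = 175*1050 − 361*509
  = −361*2609 + 897*1050
  = 897*3659 − 1258*2609
So 2609⁻¹ ≡ −1258 ≡ 2401 (mod 3659).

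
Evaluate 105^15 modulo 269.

204

15 in binary is 1111, i.e. 15 = 8 + 4 + 2 + 1.
105^1 ≡ 105 (mod 269)
105^2 ≡ 105^2 = 11025 ≡ 265 (mod 269)
105^4 ≡ 265^2 = 70225 ≡ 16 (mod 269)
105^8 ≡ 16^2 = 256 (mod 269)
105^15 = 105^8 · 105^4 · 105^2 · 105^1 ≡ 256 · 16 · 265 · 105 (mod 269).
Accumulate the product:
256 · 16 = 4096 ≡ 61
61 · 265 = 16165 ≡ 25
25 · 105 = 2625 ≡ 204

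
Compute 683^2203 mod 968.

595

2203 in binary is 100010011011, i.e. 2203 = 2048 + 128 + 16 + 8 + 2 + 1.
683^1 ≡ 683 (mod 968)
683^2 ≡ 683^2 = 466489 ≡ 881 (mod 968)
683^4 ≡ 881^2 = 776161 ≡ 793 (mod 968)
683^8 ≡ 793^2 = 628849 ≡ 617 (mod 968)
683^16 ≡ 617^2 = 380689 ≡ 265 (mod 968)
683^32 ≡ 265^2 = 70225 ≡ 529 (mod 968)
683^64 ≡ 529^2 = 279841 ≡ 89 (mod 968)
683^128 ≡ 89^2 = 7921 ≡ 177 (mod 968)
683^256 ≡ 177^2 = 31329 ≡ 353 (mod 968)
683^512 ≡ 353^2 = 124609 ≡ 705 (mod 968)
683^1024 ≡ 705^2 = 497025 ≡ 441 (mod 968)
683^2048 ≡ 441^2 = 194481 ≡ 881 (mod 968)
683^2203 = 683^2048 · 683^128 · 683^16 · 683^8 · 683^2 · 683^1 ≡ 881 · 177 · 265 · 617 · 881 · 683 (mod 968).
Accumulate the product:
881 · 177 = 155937 ≡ 89
89 · 265 = 23585 ≡ 353
353 · 617 = 217801 ≡ 1
1 · 881 = 881
881 · 683 = 601723 ≡ 595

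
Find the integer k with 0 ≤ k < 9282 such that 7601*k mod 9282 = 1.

By the extended Euclidean algorithm:
9282 = 1·7601 + 1681
7601 = 4·1681 + 877
1681 = 1·877 + 804
877 = 1·804 + 73
804 = 11·73 + 1
73 = 73·1 + 0
gcd(7601, 9282) = 1, so the inverse exists.
Back-substitute for 1:
1 = 1·804 − 11·73
  = −11·877 + 12·804
  = 12·1681 − 23·877
  = −23·7601 + 104·1681
  = 104·9282 − 127·7601
So 7601⁻¹ ≡ −127 ≡ 9155 (mod 9282).

9155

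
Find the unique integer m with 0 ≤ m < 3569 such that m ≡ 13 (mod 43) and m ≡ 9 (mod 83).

1088

43⁻¹ mod 83: 43×56 ≡ 1 (mod 83), so 43⁻¹ ≡ 56.
m = 13 + 43×((9 − 13)×56 mod 83) = 13 + 43×25 = 1088.
Check: 1088 mod 43 = 13, 1088 mod 83 = 9. ✓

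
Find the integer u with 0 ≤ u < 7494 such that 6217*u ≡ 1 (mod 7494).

Apply the Euclidean algorithm and back-substitute:
7494 = 1*6217 + 1277
6217 = 4*1277 + 1109
1277 = 1*1109 + 168
1109 = 6*168 + 101
168 = 1*101 + 67
101 = 1*67 + 34
67 = 1*34 + 33
34 = 1*33 + 1
33 = 33*1 + 0
gcd(6217, 7494) = 1, so the inverse exists.
Bézout: 1 = −185*7494 + 223*6217.
So 6217⁻¹ ≡ 223 (mod 7494).

223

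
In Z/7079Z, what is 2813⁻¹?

6470

7079 = 2*2813 + 1453
2813 = 1*1453 + 1360
1453 = 1*1360 + 93
1360 = 14*93 + 58
93 = 1*58 + 35
58 = 1*35 + 23
35 = 1*23 + 12
23 = 1*12 + 11
12 = 1*11 + 1
11 = 11*1 + 0
gcd(2813, 7079) = 1, so the inverse exists.
Bézout: 1 = 242*7079 − 609*2813.
So 2813⁻¹ ≡ −609 ≡ 6470 (mod 7079).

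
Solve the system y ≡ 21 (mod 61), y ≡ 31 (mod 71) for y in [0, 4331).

61⁻¹ mod 71: 61·7 ≡ 1 (mod 71), so 61⁻¹ ≡ 7.
y = 21 + 61·((31 − 21)·7 mod 71) = 21 + 61·70 = 4291.
Check: 4291 mod 61 = 21, 4291 mod 71 = 31. ✓

4291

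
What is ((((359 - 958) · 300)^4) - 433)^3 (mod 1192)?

903

359 - 958 = -599 ≡ 593 (mod 1192)
593 · 300 = 177900 ≡ 292 (mod 1192)
(292)^4 ≡ 104 (mod 1192)
104 - 433 = -329 ≡ 863 (mod 1192)
(863)^3 ≡ 903 (mod 1192)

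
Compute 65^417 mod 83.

By square-and-multiply:
417 in binary is 110100001, i.e. 417 = 256 + 128 + 32 + 1.
65^1 ≡ 65 (mod 83)
65^2 ≡ 65^2 = 4225 ≡ 75 (mod 83)
65^4 ≡ 75^2 = 5625 ≡ 64 (mod 83)
65^8 ≡ 64^2 = 4096 ≡ 29 (mod 83)
65^16 ≡ 29^2 = 841 ≡ 11 (mod 83)
65^32 ≡ 11^2 = 121 ≡ 38 (mod 83)
65^64 ≡ 38^2 = 1444 ≡ 33 (mod 83)
65^128 ≡ 33^2 = 1089 ≡ 10 (mod 83)
65^256 ≡ 10^2 = 100 ≡ 17 (mod 83)
65^417 = 65^256 · 65^128 · 65^32 · 65^1 ≡ 17 · 10 · 38 · 65 (mod 83).
Accumulate the product:
17 · 10 = 170 ≡ 4
4 · 38 = 152 ≡ 69
69 · 65 = 4485 ≡ 3

3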